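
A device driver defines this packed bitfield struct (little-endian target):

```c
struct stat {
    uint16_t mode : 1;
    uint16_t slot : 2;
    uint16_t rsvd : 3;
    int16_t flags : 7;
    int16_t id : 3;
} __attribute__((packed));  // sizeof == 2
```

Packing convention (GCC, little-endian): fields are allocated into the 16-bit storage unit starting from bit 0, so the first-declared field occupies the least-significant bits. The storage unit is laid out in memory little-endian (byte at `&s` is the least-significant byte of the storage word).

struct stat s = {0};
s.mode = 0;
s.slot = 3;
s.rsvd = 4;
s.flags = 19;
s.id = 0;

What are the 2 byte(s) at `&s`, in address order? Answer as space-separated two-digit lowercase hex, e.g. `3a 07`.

e6 04

mode (1b) val=0 bits=0x0 at bit 0: 0x0000
slot (2b) val=3 bits=0x3 at bit 1: 0x0006
rsvd (3b) val=4 bits=0x4 at bit 3: 0x0026
flags (7b) val=19 bits=0x13 at bit 6: 0x04e6
id (3b) val=0 bits=0x0 at bit 13: 0x04e6
word = 0x04e6 → little-endian bytes:
  [0]=0xe6  [1]=0x04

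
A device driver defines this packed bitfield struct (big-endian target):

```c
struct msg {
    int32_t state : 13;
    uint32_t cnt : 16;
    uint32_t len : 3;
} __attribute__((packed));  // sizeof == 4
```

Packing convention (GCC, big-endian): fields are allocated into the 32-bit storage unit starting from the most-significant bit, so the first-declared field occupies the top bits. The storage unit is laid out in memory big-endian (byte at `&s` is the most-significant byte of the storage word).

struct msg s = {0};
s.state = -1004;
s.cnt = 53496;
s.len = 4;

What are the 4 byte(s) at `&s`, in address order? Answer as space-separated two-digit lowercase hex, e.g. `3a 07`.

state:13 = -1004 → 0x1c14 << 19 → word 0xe0a00000
cnt:16 = 53496 → 0xd0f8 << 3 → word 0xe0a687c0
len:3 = 4 → 0x4 << 0 → word 0xe0a687c4
word = 0xe0a687c4 → big-endian bytes:
  [0]=0xe0  [1]=0xa6  [2]=0x87  [3]=0xc4

e0 a6 87 c4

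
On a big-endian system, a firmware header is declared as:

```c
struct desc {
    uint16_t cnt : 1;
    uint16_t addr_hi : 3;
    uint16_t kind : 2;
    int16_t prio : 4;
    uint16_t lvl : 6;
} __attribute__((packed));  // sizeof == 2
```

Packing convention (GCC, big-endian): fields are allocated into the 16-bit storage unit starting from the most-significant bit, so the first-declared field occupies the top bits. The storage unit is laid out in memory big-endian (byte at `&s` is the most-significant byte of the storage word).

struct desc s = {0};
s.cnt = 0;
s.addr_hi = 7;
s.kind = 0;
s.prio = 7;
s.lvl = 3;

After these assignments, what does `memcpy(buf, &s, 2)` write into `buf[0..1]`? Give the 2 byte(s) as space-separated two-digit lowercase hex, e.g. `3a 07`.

[15+:1] cnt=0 & 0x1 = 0x0; word=0x0000
[12+:3] addr_hi=7 & 0x7 = 0x7; word=0x7000
[10+:2] kind=0 & 0x3 = 0x0; word=0x7000
[6+:4] prio=7 & 0xf = 0x7; word=0x71c0
[0+:6] lvl=3 & 0x3f = 0x3; word=0x71c3
word = 0x71c3 → big-endian bytes:
  [0]=0x71  [1]=0xc3

71 c3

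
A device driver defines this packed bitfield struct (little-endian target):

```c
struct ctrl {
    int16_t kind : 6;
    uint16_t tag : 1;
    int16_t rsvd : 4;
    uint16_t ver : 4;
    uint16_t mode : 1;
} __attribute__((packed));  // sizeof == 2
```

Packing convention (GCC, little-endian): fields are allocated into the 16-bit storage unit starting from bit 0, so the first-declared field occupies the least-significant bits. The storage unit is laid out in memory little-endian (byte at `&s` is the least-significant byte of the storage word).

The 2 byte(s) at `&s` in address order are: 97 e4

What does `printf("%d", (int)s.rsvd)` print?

-7

[0]=0x97 [1]=0xe4 (little-endian) → word 0xe497
kind [0+:6] = (word>>0) & 0x3f = 23
tag [6+:1] = (word>>6) & 0x1 = 0
rsvd [7+:4] = (word>>7) & 0xf = 9  ←
ver [11+:4] = (word>>11) & 0xf = 12
mode [15+:1] = (word>>15) & 0x1 = 1
rsvd signed 4b, MSB=1: 9 - 16 = -7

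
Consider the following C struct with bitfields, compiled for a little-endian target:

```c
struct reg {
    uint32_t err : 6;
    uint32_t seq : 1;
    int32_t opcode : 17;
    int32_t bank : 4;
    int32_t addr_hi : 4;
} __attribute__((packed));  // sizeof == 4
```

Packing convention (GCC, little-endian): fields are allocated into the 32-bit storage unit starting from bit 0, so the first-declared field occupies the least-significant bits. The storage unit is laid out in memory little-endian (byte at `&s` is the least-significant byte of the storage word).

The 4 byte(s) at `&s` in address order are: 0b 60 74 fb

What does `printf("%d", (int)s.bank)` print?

-5

[0]=0x0b [1]=0x60 [2]=0x74 [3]=0xfb (little-endian) → word 0xfb74600b
err:6 @ bit 0 → (0xfb74600b>>0)&0x3f = 0xb
seq:1 @ bit 6 → (0xfb74600b>>6)&0x1 = 0x0
opcode:17 @ bit 7 → (0xfb74600b>>7)&0x1ffff = 0xe8c0
bank:4 @ bit 24 → (0xfb74600b>>24)&0xf = 0xb  ←
addr_hi:4 @ bit 28 → (0xfb74600b>>28)&0xf = 0xf
bank signed 4b, MSB=1: 11 - 16 = -5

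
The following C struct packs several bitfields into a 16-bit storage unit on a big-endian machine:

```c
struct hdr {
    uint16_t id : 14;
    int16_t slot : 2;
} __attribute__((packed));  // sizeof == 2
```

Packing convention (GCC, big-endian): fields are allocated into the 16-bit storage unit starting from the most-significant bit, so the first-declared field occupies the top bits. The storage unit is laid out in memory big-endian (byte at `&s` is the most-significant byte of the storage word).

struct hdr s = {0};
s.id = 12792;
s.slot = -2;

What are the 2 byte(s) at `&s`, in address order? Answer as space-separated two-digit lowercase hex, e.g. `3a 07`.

id:14 = 12792 → 0x31f8 << 2 → word 0xc7e0
slot:2 = -2 → 0x2 << 0 → word 0xc7e2
word = 0xc7e2 → big-endian bytes:
  [0]=0xc7  [1]=0xe2

c7 e2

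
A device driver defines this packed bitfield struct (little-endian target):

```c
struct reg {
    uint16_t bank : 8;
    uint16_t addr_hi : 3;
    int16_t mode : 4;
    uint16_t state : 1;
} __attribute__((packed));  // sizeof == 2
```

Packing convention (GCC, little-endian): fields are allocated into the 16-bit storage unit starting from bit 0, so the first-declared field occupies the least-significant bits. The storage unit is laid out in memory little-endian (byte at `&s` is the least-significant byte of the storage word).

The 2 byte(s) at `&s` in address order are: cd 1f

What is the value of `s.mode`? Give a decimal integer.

[0]=0xcd [1]=0x1f (little-endian) → word 0x1fcd
bank [0+:8] = (word>>0) & 0xff = 205
addr_hi [8+:3] = (word>>8) & 0x7 = 7
mode [11+:4] = (word>>11) & 0xf = 3  ←
state [15+:1] = (word>>15) & 0x1 = 0
mode signed 4b, MSB=0: value = 3

3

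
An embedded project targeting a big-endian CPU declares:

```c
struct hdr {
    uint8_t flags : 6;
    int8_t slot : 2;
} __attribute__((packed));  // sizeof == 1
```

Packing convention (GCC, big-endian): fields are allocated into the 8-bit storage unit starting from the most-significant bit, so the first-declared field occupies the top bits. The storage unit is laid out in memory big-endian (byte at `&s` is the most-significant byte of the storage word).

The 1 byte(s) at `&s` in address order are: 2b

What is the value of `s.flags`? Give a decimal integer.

10

[0]=0x2b (big-endian) → word 0x2b
flags [2+:6] = (word>>2) & 0x3f = 10  ←
slot [0+:2] = (word>>0) & 0x3 = 3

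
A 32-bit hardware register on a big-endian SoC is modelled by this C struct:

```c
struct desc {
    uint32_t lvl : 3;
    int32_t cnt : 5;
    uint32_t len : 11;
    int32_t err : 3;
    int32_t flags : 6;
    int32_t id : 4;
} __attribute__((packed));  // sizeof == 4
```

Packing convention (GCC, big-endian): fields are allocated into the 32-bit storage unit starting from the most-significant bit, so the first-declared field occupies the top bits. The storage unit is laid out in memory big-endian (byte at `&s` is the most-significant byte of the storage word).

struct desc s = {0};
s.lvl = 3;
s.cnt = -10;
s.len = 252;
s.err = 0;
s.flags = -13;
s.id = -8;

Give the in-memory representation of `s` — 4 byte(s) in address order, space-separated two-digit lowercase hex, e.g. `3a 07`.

76 1f 83 38

[29+:3] lvl=3 & 0x7 = 0x3; word=0x60000000
[24+:5] cnt=-10 & 0x1f = 0x16; word=0x76000000
[13+:11] len=252 & 0x7ff = 0xfc; word=0x761f8000
[10+:3] err=0 & 0x7 = 0x0; word=0x761f8000
[4+:6] flags=-13 & 0x3f = 0x33; word=0x761f8330
[0+:4] id=-8 & 0xf = 0x8; word=0x761f8338
word = 0x761f8338 → big-endian bytes:
  [0]=0x76  [1]=0x1f  [2]=0x83  [3]=0x38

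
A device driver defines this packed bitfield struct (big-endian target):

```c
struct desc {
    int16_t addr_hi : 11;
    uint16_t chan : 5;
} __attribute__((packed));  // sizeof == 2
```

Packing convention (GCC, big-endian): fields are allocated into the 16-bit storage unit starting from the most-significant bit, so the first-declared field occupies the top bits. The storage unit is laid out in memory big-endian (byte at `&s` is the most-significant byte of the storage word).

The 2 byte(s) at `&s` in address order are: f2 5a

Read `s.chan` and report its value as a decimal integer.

[0]=0xf2 [1]=0x5a (big-endian) → word 0xf25a
addr_hi:11 @ bit 5 → (0xf25a>>5)&0x7ff = 0x792
chan:5 @ bit 0 → (0xf25a>>0)&0x1f = 0x1a  ←

26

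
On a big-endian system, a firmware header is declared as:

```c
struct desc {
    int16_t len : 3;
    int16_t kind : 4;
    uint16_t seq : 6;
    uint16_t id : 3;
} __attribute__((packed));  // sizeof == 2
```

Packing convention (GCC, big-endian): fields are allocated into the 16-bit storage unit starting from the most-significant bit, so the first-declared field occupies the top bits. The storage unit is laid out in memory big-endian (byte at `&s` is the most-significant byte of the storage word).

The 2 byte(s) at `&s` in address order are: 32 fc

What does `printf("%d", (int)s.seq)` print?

31

[0]=0x32 [1]=0xfc (big-endian) → word 0x32fc
len [13+:3] = (word>>13) & 0x7 = 1
kind [9+:4] = (word>>9) & 0xf = 9
seq [3+:6] = (word>>3) & 0x3f = 31  ←
id [0+:3] = (word>>0) & 0x7 = 4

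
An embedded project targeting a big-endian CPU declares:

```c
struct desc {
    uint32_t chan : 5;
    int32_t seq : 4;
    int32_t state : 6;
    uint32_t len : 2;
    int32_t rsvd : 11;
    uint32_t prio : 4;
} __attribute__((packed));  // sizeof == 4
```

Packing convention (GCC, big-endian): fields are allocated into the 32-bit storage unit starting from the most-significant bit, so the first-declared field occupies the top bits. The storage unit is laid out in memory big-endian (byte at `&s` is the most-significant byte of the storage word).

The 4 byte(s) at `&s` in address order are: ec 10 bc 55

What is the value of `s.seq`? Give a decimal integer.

-8

[0]=0xec [1]=0x10 [2]=0xbc [3]=0x55 (big-endian) → word 0xec10bc55
chan:5 @ bit 27 → (0xec10bc55>>27)&0x1f = 0x1d
seq:4 @ bit 23 → (0xec10bc55>>23)&0xf = 0x8  ←
state:6 @ bit 17 → (0xec10bc55>>17)&0x3f = 0x8
len:2 @ bit 15 → (0xec10bc55>>15)&0x3 = 0x1
rsvd:11 @ bit 4 → (0xec10bc55>>4)&0x7ff = 0x3c5
prio:4 @ bit 0 → (0xec10bc55>>0)&0xf = 0x5
seq signed 4b, MSB=1: 8 - 16 = -8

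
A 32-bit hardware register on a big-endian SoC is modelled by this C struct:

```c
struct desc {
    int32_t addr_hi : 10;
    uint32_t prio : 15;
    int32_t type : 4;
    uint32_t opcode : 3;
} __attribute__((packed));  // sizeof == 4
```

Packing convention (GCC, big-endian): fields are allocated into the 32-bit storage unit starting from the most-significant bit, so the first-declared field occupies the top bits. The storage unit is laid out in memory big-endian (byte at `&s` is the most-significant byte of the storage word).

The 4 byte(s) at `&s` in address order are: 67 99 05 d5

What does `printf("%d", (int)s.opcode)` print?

5

[0]=0x67 [1]=0x99 [2]=0x05 [3]=0xd5 (big-endian) → word 0x679905d5
addr_hi:10 @ bit 22 → (0x679905d5>>22)&0x3ff = 0x19e
prio:15 @ bit 7 → (0x679905d5>>7)&0x7fff = 0x320b
type:4 @ bit 3 → (0x679905d5>>3)&0xf = 0xa
opcode:3 @ bit 0 → (0x679905d5>>0)&0x7 = 0x5  ←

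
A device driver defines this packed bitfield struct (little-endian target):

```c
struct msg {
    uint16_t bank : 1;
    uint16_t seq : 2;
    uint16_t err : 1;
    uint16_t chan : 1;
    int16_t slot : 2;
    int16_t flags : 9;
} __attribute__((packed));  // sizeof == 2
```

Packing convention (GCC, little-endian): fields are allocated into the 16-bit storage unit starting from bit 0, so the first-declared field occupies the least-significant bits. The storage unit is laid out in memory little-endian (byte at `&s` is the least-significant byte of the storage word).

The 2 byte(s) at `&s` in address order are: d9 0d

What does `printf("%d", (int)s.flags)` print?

27

[0]=0xd9 [1]=0x0d (little-endian) → word 0x0dd9
bank:1 @ bit 0 → (0x0dd9>>0)&0x1 = 0x1
seq:2 @ bit 1 → (0x0dd9>>1)&0x3 = 0x0
err:1 @ bit 3 → (0x0dd9>>3)&0x1 = 0x1
chan:1 @ bit 4 → (0x0dd9>>4)&0x1 = 0x1
slot:2 @ bit 5 → (0x0dd9>>5)&0x3 = 0x2
flags:9 @ bit 7 → (0x0dd9>>7)&0x1ff = 0x1b  ←
flags signed 9b, MSB=0: value = 27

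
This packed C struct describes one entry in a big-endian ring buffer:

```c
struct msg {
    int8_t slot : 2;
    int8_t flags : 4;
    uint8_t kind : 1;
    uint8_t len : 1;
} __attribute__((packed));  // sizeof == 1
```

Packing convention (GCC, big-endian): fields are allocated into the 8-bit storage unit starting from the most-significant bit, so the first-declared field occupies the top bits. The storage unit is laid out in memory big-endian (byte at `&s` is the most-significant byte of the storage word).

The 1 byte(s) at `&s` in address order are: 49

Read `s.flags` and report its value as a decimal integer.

2

[0]=0x49 (big-endian) → word 0x49
slot [6+:2] = (word>>6) & 0x3 = 1
flags [2+:4] = (word>>2) & 0xf = 2  ←
kind [1+:1] = (word>>1) & 0x1 = 0
len [0+:1] = (word>>0) & 0x1 = 1
flags signed 4b, MSB=0: value = 2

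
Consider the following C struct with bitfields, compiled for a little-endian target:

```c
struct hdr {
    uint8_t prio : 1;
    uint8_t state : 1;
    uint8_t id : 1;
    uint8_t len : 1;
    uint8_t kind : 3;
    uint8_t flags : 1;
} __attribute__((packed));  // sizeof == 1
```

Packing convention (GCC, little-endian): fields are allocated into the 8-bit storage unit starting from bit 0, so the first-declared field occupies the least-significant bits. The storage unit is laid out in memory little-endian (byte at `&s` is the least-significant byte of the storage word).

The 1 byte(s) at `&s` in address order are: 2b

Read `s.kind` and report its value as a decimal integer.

2

[0]=0x2b (little-endian) → word 0x2b
prio [0+:1] = (word>>0) & 0x1 = 1
state [1+:1] = (word>>1) & 0x1 = 1
id [2+:1] = (word>>2) & 0x1 = 0
len [3+:1] = (word>>3) & 0x1 = 1
kind [4+:3] = (word>>4) & 0x7 = 2  ←
flags [7+:1] = (word>>7) & 0x1 = 0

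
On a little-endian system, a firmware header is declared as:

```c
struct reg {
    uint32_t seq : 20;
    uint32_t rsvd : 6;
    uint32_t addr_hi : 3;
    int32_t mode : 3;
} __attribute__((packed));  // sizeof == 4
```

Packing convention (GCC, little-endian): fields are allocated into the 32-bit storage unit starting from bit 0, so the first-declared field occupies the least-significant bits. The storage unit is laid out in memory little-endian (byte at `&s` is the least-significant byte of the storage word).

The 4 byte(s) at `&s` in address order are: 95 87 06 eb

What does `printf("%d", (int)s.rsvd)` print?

48

[0]=0x95 [1]=0x87 [2]=0x06 [3]=0xeb (little-endian) → word 0xeb068795
seq [0+:20] = (word>>0) & 0xfffff = 427925
rsvd [20+:6] = (word>>20) & 0x3f = 48  ←
addr_hi [26+:3] = (word>>26) & 0x7 = 2
mode [29+:3] = (word>>29) & 0x7 = 7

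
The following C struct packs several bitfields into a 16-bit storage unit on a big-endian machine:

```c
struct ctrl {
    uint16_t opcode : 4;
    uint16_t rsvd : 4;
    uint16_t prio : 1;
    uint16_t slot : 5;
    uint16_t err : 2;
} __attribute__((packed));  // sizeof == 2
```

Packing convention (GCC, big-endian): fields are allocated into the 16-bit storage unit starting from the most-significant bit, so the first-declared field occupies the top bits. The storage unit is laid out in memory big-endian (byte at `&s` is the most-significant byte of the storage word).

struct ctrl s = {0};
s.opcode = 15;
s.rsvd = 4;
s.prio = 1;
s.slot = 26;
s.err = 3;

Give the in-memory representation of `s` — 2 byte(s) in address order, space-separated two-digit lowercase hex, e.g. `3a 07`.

f4 eb

opcode (4b) val=15 bits=0xf at bit 12: 0xf000
rsvd (4b) val=4 bits=0x4 at bit 8: 0xf400
prio (1b) val=1 bits=0x1 at bit 7: 0xf480
slot (5b) val=26 bits=0x1a at bit 2: 0xf4e8
err (2b) val=3 bits=0x3 at bit 0: 0xf4eb
word = 0xf4eb → big-endian bytes:
  [0]=0xf4  [1]=0xeb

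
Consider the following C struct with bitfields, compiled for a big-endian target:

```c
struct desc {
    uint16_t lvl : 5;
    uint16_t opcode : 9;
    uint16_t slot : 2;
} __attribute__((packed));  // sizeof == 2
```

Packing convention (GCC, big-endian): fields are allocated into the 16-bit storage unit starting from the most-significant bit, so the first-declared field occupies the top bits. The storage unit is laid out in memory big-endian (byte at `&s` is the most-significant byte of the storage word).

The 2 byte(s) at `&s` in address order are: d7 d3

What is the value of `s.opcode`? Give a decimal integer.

500

[0]=0xd7 [1]=0xd3 (big-endian) → word 0xd7d3
lvl:5 @ bit 11 → (0xd7d3>>11)&0x1f = 0x1a
opcode:9 @ bit 2 → (0xd7d3>>2)&0x1ff = 0x1f4  ←
slot:2 @ bit 0 → (0xd7d3>>0)&0x3 = 0x3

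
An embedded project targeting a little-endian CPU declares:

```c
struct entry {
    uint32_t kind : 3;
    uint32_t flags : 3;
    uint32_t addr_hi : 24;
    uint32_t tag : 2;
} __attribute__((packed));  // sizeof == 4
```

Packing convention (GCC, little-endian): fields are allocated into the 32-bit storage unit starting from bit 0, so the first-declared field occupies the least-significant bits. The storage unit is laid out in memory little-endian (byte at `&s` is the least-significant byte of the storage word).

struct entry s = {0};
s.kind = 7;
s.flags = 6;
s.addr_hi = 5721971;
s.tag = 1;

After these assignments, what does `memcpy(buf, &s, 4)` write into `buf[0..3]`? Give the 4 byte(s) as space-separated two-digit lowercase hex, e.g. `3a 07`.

[0+:3] kind=7 & 0x7 = 0x7; word=0x00000007
[3+:3] flags=6 & 0x7 = 0x6; word=0x00000037
[6+:24] addr_hi=5721971 & 0xffffff = 0x574f73; word=0x15d3dcf7
[30+:2] tag=1 & 0x3 = 0x1; word=0x55d3dcf7
word = 0x55d3dcf7 → little-endian bytes:
  [0]=0xf7  [1]=0xdc  [2]=0xd3  [3]=0x55

f7 dc d3 55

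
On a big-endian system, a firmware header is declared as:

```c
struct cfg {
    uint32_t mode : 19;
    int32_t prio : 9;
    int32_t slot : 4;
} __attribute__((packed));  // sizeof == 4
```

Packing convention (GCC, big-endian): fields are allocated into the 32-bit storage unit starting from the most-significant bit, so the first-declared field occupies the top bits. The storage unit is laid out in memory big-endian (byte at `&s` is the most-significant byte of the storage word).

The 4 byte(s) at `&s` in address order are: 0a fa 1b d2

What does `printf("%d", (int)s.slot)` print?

2

[0]=0x0a [1]=0xfa [2]=0x1b [3]=0xd2 (big-endian) → word 0x0afa1bd2
mode [13+:19] = (word>>13) & 0x7ffff = 22480
prio [4+:9] = (word>>4) & 0x1ff = 445
slot [0+:4] = (word>>0) & 0xf = 2  ←
slot signed 4b, MSB=0: value = 2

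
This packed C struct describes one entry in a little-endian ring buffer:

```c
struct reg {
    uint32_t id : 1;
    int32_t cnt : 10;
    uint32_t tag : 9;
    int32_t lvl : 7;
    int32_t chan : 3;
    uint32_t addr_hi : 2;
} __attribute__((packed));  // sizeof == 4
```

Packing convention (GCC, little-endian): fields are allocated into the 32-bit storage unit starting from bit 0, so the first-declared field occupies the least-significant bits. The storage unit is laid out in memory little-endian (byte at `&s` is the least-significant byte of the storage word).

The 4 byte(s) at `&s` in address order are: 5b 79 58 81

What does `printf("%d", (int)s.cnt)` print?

[0]=0x5b [1]=0x79 [2]=0x58 [3]=0x81 (little-endian) → word 0x8158795b
id:1 @ bit 0 → (0x8158795b>>0)&0x1 = 0x1
cnt:10 @ bit 1 → (0x8158795b>>1)&0x3ff = 0xad  ←
tag:9 @ bit 11 → (0x8158795b>>11)&0x1ff = 0x10f
lvl:7 @ bit 20 → (0x8158795b>>20)&0x7f = 0x15
chan:3 @ bit 27 → (0x8158795b>>27)&0x7 = 0x0
addr_hi:2 @ bit 30 → (0x8158795b>>30)&0x3 = 0x2
cnt signed 10b, MSB=0: value = 173

173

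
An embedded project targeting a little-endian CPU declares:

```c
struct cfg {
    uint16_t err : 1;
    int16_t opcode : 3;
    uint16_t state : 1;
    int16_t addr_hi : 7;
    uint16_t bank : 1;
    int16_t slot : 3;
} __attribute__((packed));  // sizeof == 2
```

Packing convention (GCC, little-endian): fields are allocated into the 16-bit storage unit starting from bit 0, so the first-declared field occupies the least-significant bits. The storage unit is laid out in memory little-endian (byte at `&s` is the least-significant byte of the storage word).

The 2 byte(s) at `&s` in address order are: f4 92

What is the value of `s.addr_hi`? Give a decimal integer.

[0]=0xf4 [1]=0x92 (little-endian) → word 0x92f4
err:1 @ bit 0 → (0x92f4>>0)&0x1 = 0x0
opcode:3 @ bit 1 → (0x92f4>>1)&0x7 = 0x2
state:1 @ bit 4 → (0x92f4>>4)&0x1 = 0x1
addr_hi:7 @ bit 5 → (0x92f4>>5)&0x7f = 0x17  ←
bank:1 @ bit 12 → (0x92f4>>12)&0x1 = 0x1
slot:3 @ bit 13 → (0x92f4>>13)&0x7 = 0x4
addr_hi signed 7b, MSB=0: value = 23

23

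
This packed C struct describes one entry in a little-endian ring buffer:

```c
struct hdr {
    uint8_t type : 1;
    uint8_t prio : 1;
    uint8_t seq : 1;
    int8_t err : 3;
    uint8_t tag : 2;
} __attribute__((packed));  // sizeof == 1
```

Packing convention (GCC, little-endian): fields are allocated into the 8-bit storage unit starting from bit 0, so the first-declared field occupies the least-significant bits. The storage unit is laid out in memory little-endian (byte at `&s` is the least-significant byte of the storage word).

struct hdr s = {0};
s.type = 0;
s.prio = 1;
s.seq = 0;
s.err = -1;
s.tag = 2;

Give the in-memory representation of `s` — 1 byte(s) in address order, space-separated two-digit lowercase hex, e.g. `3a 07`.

[0+:1] type=0 & 0x1 = 0x0; word=0x00
[1+:1] prio=1 & 0x1 = 0x1; word=0x02
[2+:1] seq=0 & 0x1 = 0x0; word=0x02
[3+:3] err=-1 & 0x7 = 0x7; word=0x3a
[6+:2] tag=2 & 0x3 = 0x2; word=0xba
word = 0xba → little-endian bytes:
  [0]=0xba

ba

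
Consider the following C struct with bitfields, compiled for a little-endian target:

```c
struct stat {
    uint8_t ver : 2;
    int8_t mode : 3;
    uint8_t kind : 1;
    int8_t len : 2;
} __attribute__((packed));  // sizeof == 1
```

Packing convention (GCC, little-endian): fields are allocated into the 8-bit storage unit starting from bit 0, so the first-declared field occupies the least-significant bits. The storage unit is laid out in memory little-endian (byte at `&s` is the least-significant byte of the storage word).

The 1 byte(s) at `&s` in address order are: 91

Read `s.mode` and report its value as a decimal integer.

[0]=0x91 (little-endian) → word 0x91
ver:2 @ bit 0 → (0x91>>0)&0x3 = 0x1
mode:3 @ bit 2 → (0x91>>2)&0x7 = 0x4  ←
kind:1 @ bit 5 → (0x91>>5)&0x1 = 0x0
len:2 @ bit 6 → (0x91>>6)&0x3 = 0x2
mode signed 3b, MSB=1: 4 - 8 = -4

-4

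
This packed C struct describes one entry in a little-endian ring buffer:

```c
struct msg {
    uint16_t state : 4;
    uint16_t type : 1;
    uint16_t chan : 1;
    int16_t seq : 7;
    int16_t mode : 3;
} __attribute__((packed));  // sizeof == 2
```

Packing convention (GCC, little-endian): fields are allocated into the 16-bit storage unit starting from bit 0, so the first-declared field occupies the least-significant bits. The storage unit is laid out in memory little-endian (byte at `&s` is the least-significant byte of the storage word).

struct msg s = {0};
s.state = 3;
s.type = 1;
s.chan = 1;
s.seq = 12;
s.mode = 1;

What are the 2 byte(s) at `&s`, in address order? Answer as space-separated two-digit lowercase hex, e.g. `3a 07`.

[0+:4] state=3 & 0xf = 0x3; word=0x0003
[4+:1] type=1 & 0x1 = 0x1; word=0x0013
[5+:1] chan=1 & 0x1 = 0x1; word=0x0033
[6+:7] seq=12 & 0x7f = 0xc; word=0x0333
[13+:3] mode=1 & 0x7 = 0x1; word=0x2333
word = 0x2333 → little-endian bytes:
  [0]=0x33  [1]=0x23

33 23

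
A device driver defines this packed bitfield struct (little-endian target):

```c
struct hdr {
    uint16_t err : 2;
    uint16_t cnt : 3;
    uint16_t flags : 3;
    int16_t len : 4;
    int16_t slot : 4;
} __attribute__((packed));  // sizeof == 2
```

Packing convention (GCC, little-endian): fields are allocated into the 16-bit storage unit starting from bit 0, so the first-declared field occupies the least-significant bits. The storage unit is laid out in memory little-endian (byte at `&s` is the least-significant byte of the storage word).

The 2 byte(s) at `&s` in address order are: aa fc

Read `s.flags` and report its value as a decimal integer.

[0]=0xaa [1]=0xfc (little-endian) → word 0xfcaa
err:2 @ bit 0 → (0xfcaa>>0)&0x3 = 0x2
cnt:3 @ bit 2 → (0xfcaa>>2)&0x7 = 0x2
flags:3 @ bit 5 → (0xfcaa>>5)&0x7 = 0x5  ←
len:4 @ bit 8 → (0xfcaa>>8)&0xf = 0xc
slot:4 @ bit 12 → (0xfcaa>>12)&0xf = 0xf

5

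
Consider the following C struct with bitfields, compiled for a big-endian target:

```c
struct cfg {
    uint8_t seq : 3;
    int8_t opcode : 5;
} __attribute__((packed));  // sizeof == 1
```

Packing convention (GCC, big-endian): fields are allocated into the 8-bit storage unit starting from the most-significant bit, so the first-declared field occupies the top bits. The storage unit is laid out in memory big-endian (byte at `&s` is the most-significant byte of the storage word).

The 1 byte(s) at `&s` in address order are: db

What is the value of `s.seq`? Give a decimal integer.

6

[0]=0xdb (big-endian) → word 0xdb
seq:3 @ bit 5 → (0xdb>>5)&0x7 = 0x6  ←
opcode:5 @ bit 0 → (0xdb>>0)&0x1f = 0x1b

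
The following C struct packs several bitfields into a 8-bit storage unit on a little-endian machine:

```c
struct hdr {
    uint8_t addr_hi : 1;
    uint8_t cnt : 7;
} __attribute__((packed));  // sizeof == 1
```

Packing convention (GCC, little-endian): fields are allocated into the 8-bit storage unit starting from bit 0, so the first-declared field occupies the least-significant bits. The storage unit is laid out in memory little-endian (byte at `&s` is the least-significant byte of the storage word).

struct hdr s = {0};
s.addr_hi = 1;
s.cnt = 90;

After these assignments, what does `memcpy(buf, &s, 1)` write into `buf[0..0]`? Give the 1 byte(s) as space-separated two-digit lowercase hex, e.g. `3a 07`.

addr_hi:1 = 1 → 0x1 << 0 → word 0x01
cnt:7 = 90 → 0x5a << 1 → word 0xb5
word = 0xb5 → little-endian bytes:
  [0]=0xb5

b5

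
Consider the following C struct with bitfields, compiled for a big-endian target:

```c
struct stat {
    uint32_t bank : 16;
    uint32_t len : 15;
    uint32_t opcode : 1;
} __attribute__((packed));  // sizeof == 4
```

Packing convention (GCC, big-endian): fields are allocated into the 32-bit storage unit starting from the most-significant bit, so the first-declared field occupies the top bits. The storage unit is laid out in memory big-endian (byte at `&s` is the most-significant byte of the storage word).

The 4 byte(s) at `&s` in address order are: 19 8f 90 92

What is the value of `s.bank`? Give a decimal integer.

6543

[0]=0x19 [1]=0x8f [2]=0x90 [3]=0x92 (big-endian) → word 0x198f9092
bank:16 @ bit 16 → (0x198f9092>>16)&0xffff = 0x198f  ←
len:15 @ bit 1 → (0x198f9092>>1)&0x7fff = 0x4849
opcode:1 @ bit 0 → (0x198f9092>>0)&0x1 = 0x0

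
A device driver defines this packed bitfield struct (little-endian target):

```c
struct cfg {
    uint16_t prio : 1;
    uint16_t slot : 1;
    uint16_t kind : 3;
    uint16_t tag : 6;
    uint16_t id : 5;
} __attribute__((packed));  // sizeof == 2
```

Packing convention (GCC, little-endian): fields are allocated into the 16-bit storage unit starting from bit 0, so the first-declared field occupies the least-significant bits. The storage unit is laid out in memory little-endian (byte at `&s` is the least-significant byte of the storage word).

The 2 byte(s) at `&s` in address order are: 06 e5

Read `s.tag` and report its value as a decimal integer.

[0]=0x06 [1]=0xe5 (little-endian) → word 0xe506
prio [0+:1] = (word>>0) & 0x1 = 0
slot [1+:1] = (word>>1) & 0x1 = 1
kind [2+:3] = (word>>2) & 0x7 = 1
tag [5+:6] = (word>>5) & 0x3f = 40  ←
id [11+:5] = (word>>11) & 0x1f = 28

40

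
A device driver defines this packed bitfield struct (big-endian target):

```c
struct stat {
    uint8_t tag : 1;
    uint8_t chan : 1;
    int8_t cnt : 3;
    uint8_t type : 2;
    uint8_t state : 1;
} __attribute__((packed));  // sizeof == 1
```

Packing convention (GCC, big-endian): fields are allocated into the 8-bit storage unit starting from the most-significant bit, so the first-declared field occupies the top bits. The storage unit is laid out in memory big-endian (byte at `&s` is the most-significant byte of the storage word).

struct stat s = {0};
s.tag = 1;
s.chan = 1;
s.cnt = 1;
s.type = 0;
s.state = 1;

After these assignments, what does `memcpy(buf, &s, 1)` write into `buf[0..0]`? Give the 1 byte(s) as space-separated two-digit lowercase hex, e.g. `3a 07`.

[7+:1] tag=1 & 0x1 = 0x1; word=0x80
[6+:1] chan=1 & 0x1 = 0x1; word=0xc0
[3+:3] cnt=1 & 0x7 = 0x1; word=0xc8
[1+:2] type=0 & 0x3 = 0x0; word=0xc8
[0+:1] state=1 & 0x1 = 0x1; word=0xc9
word = 0xc9 → big-endian bytes:
  [0]=0xc9

c9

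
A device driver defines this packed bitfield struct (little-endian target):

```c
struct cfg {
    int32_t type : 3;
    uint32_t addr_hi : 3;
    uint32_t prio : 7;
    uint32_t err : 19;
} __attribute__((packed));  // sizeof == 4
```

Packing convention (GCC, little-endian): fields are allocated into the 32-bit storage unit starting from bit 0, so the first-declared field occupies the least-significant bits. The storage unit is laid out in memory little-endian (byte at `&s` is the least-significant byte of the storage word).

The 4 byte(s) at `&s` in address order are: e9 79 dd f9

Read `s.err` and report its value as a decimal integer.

511723

[0]=0xe9 [1]=0x79 [2]=0xdd [3]=0xf9 (little-endian) → word 0xf9dd79e9
type:3 @ bit 0 → (0xf9dd79e9>>0)&0x7 = 0x1
addr_hi:3 @ bit 3 → (0xf9dd79e9>>3)&0x7 = 0x5
prio:7 @ bit 6 → (0xf9dd79e9>>6)&0x7f = 0x67
err:19 @ bit 13 → (0xf9dd79e9>>13)&0x7ffff = 0x7ceeb  ←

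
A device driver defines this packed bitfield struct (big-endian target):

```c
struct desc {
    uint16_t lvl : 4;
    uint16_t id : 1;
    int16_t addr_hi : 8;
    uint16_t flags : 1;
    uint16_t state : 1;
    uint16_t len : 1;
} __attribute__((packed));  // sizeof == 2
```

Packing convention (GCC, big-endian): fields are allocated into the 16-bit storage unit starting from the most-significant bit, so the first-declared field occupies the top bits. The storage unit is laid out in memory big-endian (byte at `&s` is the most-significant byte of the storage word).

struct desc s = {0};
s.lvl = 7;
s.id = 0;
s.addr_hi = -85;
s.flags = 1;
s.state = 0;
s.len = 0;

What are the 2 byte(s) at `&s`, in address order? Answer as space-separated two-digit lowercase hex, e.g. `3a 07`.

75 5c

lvl:4 = 7 → 0x7 << 12 → word 0x7000
id:1 = 0 → 0x0 << 11 → word 0x7000
addr_hi:8 = -85 → 0xab << 3 → word 0x7558
flags:1 = 1 → 0x1 << 2 → word 0x755c
state:1 = 0 → 0x0 << 1 → word 0x755c
len:1 = 0 → 0x0 << 0 → word 0x755c
word = 0x755c → big-endian bytes:
  [0]=0x75  [1]=0x5c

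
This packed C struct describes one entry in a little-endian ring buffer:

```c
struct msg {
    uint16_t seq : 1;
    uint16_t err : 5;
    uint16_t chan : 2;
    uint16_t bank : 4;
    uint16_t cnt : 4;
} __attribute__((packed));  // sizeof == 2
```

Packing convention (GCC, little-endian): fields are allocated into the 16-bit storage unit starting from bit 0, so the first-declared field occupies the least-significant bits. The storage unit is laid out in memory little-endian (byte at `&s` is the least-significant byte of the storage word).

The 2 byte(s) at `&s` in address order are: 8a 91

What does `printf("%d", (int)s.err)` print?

5

[0]=0x8a [1]=0x91 (little-endian) → word 0x918a
seq [0+:1] = (word>>0) & 0x1 = 0
err [1+:5] = (word>>1) & 0x1f = 5  ←
chan [6+:2] = (word>>6) & 0x3 = 2
bank [8+:4] = (word>>8) & 0xf = 1
cnt [12+:4] = (word>>12) & 0xf = 9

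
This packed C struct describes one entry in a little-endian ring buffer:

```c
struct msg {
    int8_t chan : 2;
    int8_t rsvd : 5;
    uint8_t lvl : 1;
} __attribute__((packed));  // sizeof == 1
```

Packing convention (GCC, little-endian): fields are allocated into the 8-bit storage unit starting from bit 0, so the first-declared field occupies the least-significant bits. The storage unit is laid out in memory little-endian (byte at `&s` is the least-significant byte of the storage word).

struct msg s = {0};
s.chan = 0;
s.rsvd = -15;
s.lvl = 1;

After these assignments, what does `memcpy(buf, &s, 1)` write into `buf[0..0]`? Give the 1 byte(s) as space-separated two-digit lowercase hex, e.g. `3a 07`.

chan:2 = 0 → 0x0 << 0 → word 0x00
rsvd:5 = -15 → 0x11 << 2 → word 0x44
lvl:1 = 1 → 0x1 << 7 → word 0xc4
word = 0xc4 → little-endian bytes:
  [0]=0xc4

c4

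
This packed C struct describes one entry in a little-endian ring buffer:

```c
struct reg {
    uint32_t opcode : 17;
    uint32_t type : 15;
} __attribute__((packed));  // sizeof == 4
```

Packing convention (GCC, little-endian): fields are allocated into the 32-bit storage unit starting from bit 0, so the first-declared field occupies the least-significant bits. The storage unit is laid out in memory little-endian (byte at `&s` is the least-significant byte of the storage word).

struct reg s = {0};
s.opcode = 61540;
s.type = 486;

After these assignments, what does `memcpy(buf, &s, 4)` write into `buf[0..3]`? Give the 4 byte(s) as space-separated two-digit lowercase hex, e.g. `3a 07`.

opcode:17 = 61540 → 0xf064 << 0 → word 0x0000f064
type:15 = 486 → 0x1e6 << 17 → word 0x03ccf064
word = 0x03ccf064 → little-endian bytes:
  [0]=0x64  [1]=0xf0  [2]=0xcc  [3]=0x03

64 f0 cc 03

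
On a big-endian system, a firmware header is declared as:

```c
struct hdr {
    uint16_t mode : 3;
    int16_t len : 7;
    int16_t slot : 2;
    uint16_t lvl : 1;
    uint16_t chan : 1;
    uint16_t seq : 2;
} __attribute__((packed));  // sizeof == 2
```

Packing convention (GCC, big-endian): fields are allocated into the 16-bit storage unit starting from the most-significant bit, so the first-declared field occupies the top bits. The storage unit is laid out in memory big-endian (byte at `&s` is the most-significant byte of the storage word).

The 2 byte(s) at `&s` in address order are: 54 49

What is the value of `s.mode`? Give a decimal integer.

2

[0]=0x54 [1]=0x49 (big-endian) → word 0x5449
mode:3 @ bit 13 → (0x5449>>13)&0x7 = 0x2  ←
len:7 @ bit 6 → (0x5449>>6)&0x7f = 0x51
slot:2 @ bit 4 → (0x5449>>4)&0x3 = 0x0
lvl:1 @ bit 3 → (0x5449>>3)&0x1 = 0x1
chan:1 @ bit 2 → (0x5449>>2)&0x1 = 0x0
seq:2 @ bit 0 → (0x5449>>0)&0x3 = 0x1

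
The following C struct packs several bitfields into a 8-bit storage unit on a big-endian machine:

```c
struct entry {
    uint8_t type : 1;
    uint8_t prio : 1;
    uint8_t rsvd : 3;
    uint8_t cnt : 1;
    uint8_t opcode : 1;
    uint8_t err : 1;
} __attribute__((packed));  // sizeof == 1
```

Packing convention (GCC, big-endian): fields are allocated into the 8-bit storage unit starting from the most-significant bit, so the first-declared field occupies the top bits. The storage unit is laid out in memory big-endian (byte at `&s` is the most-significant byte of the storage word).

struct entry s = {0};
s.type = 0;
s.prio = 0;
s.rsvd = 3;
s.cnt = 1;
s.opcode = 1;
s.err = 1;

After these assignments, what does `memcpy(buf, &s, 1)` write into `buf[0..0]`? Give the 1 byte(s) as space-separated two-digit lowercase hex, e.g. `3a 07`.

1f

type (1b) val=0 bits=0x0 at bit 7: 0x00
prio (1b) val=0 bits=0x0 at bit 6: 0x00
rsvd (3b) val=3 bits=0x3 at bit 3: 0x18
cnt (1b) val=1 bits=0x1 at bit 2: 0x1c
opcode (1b) val=1 bits=0x1 at bit 1: 0x1e
err (1b) val=1 bits=0x1 at bit 0: 0x1f
word = 0x1f → big-endian bytes:
  [0]=0x1f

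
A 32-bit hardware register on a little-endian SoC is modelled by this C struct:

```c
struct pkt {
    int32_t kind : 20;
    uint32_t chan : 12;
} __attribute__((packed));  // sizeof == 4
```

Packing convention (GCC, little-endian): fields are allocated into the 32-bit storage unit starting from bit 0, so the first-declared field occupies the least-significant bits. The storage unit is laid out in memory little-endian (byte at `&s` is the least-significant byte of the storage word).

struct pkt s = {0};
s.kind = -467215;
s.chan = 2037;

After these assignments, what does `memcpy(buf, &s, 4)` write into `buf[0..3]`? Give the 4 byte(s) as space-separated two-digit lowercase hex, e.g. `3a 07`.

f1 de 58 7f

kind:20 = -467215 → 0x8def1 << 0 → word 0x0008def1
chan:12 = 2037 → 0x7f5 << 20 → word 0x7f58def1
word = 0x7f58def1 → little-endian bytes:
  [0]=0xf1  [1]=0xde  [2]=0x58  [3]=0x7f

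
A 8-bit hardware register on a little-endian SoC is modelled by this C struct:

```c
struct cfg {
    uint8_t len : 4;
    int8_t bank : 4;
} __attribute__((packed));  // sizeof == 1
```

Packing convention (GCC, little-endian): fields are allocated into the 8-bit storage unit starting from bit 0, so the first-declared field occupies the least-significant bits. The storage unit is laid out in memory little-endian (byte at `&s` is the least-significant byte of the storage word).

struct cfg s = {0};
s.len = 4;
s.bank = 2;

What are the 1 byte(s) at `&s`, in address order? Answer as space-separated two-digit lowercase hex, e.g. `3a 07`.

24

len (4b) val=4 bits=0x4 at bit 0: 0x04
bank (4b) val=2 bits=0x2 at bit 4: 0x24
word = 0x24 → little-endian bytes:
  [0]=0x24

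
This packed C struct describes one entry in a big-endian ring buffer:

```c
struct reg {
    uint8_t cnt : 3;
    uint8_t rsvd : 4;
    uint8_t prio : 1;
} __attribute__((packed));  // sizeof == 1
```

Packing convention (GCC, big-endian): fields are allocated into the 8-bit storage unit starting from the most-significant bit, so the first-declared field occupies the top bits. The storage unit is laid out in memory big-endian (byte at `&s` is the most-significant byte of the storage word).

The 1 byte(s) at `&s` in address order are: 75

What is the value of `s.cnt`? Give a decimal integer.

[0]=0x75 (big-endian) → word 0x75
cnt:3 @ bit 5 → (0x75>>5)&0x7 = 0x3  ←
rsvd:4 @ bit 1 → (0x75>>1)&0xf = 0xa
prio:1 @ bit 0 → (0x75>>0)&0x1 = 0x1

3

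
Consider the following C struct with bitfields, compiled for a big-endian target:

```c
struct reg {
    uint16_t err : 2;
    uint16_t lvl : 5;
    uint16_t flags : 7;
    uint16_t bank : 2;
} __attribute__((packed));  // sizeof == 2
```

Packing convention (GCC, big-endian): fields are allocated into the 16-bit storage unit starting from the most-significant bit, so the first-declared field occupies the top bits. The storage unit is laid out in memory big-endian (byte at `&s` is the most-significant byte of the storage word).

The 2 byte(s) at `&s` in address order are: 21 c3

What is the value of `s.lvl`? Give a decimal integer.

[0]=0x21 [1]=0xc3 (big-endian) → word 0x21c3
err:2 @ bit 14 → (0x21c3>>14)&0x3 = 0x0
lvl:5 @ bit 9 → (0x21c3>>9)&0x1f = 0x10  ←
flags:7 @ bit 2 → (0x21c3>>2)&0x7f = 0x70
bank:2 @ bit 0 → (0x21c3>>0)&0x3 = 0x3

16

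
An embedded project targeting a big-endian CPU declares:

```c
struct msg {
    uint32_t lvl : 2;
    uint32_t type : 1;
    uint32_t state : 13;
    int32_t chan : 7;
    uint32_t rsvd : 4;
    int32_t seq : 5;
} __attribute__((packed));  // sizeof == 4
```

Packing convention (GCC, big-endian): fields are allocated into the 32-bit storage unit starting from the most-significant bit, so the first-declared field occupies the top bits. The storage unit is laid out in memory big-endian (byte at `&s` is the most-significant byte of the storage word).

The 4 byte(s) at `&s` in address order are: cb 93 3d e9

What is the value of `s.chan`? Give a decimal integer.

30

[0]=0xcb [1]=0x93 [2]=0x3d [3]=0xe9 (big-endian) → word 0xcb933de9
lvl:2 @ bit 30 → (0xcb933de9>>30)&0x3 = 0x3
type:1 @ bit 29 → (0xcb933de9>>29)&0x1 = 0x0
state:13 @ bit 16 → (0xcb933de9>>16)&0x1fff = 0xb93
chan:7 @ bit 9 → (0xcb933de9>>9)&0x7f = 0x1e  ←
rsvd:4 @ bit 5 → (0xcb933de9>>5)&0xf = 0xf
seq:5 @ bit 0 → (0xcb933de9>>0)&0x1f = 0x9
chan signed 7b, MSB=0: value = 30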